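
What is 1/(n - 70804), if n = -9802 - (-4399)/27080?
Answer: -27080/2182806081 ≈ -1.2406e-5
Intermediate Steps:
n = -265433761/27080 (n = -9802 - (-4399)/27080 = -9802 - 1*(-4399/27080) = -9802 + 4399/27080 = -265433761/27080 ≈ -9801.8)
1/(n - 70804) = 1/(-265433761/27080 - 70804) = 1/(-2182806081/27080) = -27080/2182806081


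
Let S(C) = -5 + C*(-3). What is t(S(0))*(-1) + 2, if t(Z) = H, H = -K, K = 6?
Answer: 8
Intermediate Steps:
S(C) = -5 - 3*C
H = -6 (H = -1*6 = -6)
t(Z) = -6
t(S(0))*(-1) + 2 = -6*(-1) + 2 = 6 + 2 = 8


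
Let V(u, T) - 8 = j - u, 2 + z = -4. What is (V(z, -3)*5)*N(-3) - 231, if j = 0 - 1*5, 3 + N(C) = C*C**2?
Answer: -1581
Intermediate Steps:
z = -6 (z = -2 - 4 = -6)
N(C) = -3 + C**3 (N(C) = -3 + C*C**2 = -3 + C**3)
j = -5 (j = 0 - 5 = -5)
V(u, T) = 3 - u (V(u, T) = 8 + (-5 - u) = 3 - u)
(V(z, -3)*5)*N(-3) - 231 = ((3 - 1*(-6))*5)*(-3 + (-3)**3) - 231 = ((3 + 6)*5)*(-3 - 27) - 231 = (9*5)*(-30) - 231 = 45*(-30) - 231 = -1350 - 231 = -1581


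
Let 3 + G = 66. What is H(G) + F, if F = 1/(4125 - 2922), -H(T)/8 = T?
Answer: -606311/1203 ≈ -504.00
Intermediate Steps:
G = 63 (G = -3 + 66 = 63)
H(T) = -8*T
F = 1/1203 ≈ 0.00083125
H(G) + F = -8*63 + 1/1203 = -504 + 1/1203 = -606311/1203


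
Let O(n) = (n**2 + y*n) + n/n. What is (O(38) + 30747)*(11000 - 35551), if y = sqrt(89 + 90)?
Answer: -790345792 - 932938*sqrt(179) ≈ -8.0283e+8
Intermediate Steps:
y = sqrt(179) ≈ 13.379
O(n) = 1 + n**2 + n*sqrt(179) (O(n) = (n**2 + sqrt(179)*n) + n/n = (n**2 + n*sqrt(179)) + 1 = 1 + n**2 + n*sqrt(179))
(O(38) + 30747)*(11000 - 35551) = ((1 + 38**2 + 38*sqrt(179)) + 30747)*(11000 - 35551) = ((1 + 1444 + 38*sqrt(179)) + 30747)*(-24551) = ((1445 + 38*sqrt(179)) + 30747)*(-24551) = (32192 + 38*sqrt(179))*(-24551) = -790345792 - 932938*sqrt(179)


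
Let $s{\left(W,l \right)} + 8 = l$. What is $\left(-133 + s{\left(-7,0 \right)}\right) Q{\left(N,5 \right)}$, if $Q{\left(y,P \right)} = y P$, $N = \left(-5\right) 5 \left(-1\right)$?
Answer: $-17625$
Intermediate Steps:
$s{\left(W,l \right)} = -8 + l$
$N = 25$ ($N = \left(-25\right) \left(-1\right) = 25$)
$Q{\left(y,P \right)} = P y$
$\left(-133 + s{\left(-7,0 \right)}\right) Q{\left(N,5 \right)} = \left(-133 + \left(-8 + 0\right)\right) 5 \cdot 25 = \left(-133 - 8\right) 125 = \left(-141\right) 125 = -17625$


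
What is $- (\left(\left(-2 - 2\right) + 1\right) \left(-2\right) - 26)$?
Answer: $20$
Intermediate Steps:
$- (\left(\left(-2 - 2\right) + 1\right) \left(-2\right) - 26) = - (\left(-4 + 1\right) \left(-2\right) - 26) = - (\left(-3\right) \left(-2\right) - 26) = - (6 - 26) = \left(-1\right) \left(-20\right) = 20$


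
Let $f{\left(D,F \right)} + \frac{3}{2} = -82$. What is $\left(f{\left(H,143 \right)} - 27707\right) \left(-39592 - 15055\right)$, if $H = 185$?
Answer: $\frac{3037334907}{2} \approx 1.5187 \cdot 10^{9}$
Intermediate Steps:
$f{\left(D,F \right)} = - \frac{167}{2}$ ($f{\left(D,F \right)} = - \frac{3}{2} - 82 = - \frac{167}{2}$)
$\left(f{\left(H,143 \right)} - 27707\right) \left(-39592 - 15055\right) = \left(- \frac{167}{2} - 27707\right) \left(-39592 - 15055\right) = \left(- \frac{55581}{2}\right) \left(-54647\right) = \frac{3037334907}{2}$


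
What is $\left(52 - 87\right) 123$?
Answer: $-4305$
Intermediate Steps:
$\left(52 - 87\right) 123 = \left(-35\right) 123 = -4305$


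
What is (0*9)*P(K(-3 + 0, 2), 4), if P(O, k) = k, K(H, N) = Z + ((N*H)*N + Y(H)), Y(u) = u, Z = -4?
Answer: 0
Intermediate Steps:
K(H, N) = -4 + H + H*N**2 (K(H, N) = -4 + ((N*H)*N + H) = -4 + ((H*N)*N + H) = -4 + (H*N**2 + H) = -4 + (H + H*N**2) = -4 + H + H*N**2)
(0*9)*P(K(-3 + 0, 2), 4) = (0*9)*4 = 0*4 = 0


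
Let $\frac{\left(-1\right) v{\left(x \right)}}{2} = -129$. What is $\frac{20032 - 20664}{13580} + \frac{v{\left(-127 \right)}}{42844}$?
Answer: $- \frac{2946721}{72727690} \approx -0.040517$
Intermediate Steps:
$v{\left(x \right)} = 258$ ($v{\left(x \right)} = \left(-2\right) \left(-129\right) = 258$)
$\frac{20032 - 20664}{13580} + \frac{v{\left(-127 \right)}}{42844} = \frac{20032 - 20664}{13580} + \frac{258}{42844} = \left(20032 - 20664\right) \frac{1}{13580} + 258 \cdot \frac{1}{42844} = \left(-632\right) \frac{1}{13580} + \frac{129}{21422} = - \frac{158}{3395} + \frac{129}{21422} = - \frac{2946721}{72727690}$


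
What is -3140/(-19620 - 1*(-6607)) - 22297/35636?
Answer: -178253821/463731268 ≈ -0.38439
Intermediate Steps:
-3140/(-19620 - 1*(-6607)) - 22297/35636 = -3140/(-19620 + 6607) - 22297*1/35636 = -3140/(-13013) - 22297/35636 = -3140*(-1/13013) - 22297/35636 = 3140/13013 - 22297/35636 = -178253821/463731268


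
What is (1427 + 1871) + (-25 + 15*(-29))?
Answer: 2838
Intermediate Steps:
(1427 + 1871) + (-25 + 15*(-29)) = 3298 + (-25 - 435) = 3298 - 460 = 2838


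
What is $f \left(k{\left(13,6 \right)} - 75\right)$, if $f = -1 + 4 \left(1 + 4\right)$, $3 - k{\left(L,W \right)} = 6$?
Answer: $-1482$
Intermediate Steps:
$k{\left(L,W \right)} = -3$ ($k{\left(L,W \right)} = 3 - 6 = -3$)
$f = 19$ ($f = -1 + 4 \cdot 5 = -1 + 20 = 19$)
$f \left(k{\left(13,6 \right)} - 75\right) = 19 \left(-3 - 75\right) = 19 \left(-78\right) = -1482$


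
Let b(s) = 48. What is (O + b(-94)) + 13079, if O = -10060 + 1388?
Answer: 4455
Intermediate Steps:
O = -8672
(O + b(-94)) + 13079 = (-8672 + 48) + 13079 = -8624 + 13079 = 4455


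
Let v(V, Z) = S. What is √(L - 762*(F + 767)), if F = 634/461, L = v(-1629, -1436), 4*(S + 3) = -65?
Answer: I*√497742209405/922 ≈ 765.19*I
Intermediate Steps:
S = -77/4 (S = -3 + (¼)*(-65) = -3 - 65/4 = -77/4 ≈ -19.250)
v(V, Z) = -77/4
L = -77/4 ≈ -19.250
F = 634/461 (F = 634*(1/461) = 634/461 ≈ 1.3753)
√(L - 762*(F + 767)) = √(-77/4 - 762*(634/461 + 767)) = √(-77/4 - 762*354221/461) = √(-77/4 - 269916402/461) = √(-1079701105/1844) = I*√497742209405/922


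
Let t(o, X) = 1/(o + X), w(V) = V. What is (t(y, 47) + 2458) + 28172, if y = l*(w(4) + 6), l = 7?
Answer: 3583711/117 ≈ 30630.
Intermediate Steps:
y = 70 (y = 7*(4 + 6) = 7*10 = 70)
t(o, X) = 1/(X + o)
(t(y, 47) + 2458) + 28172 = (1/(47 + 70) + 2458) + 28172 = (1/117 + 2458) + 28172 = 287587/117 + 28172 = 3583711/117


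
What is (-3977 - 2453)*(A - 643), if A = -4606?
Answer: 33751070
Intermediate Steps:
(-3977 - 2453)*(A - 643) = (-3977 - 2453)*(-4606 - 643) = -6430*(-5249) = 33751070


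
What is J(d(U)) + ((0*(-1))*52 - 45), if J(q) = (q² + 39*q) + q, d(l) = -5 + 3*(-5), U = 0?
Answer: -445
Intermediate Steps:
d(l) = -20 (d(l) = -5 - 15 = -20)
J(q) = q² + 40*q
J(d(U)) + ((0*(-1))*52 - 45) = -20*(40 - 20) + ((0*(-1))*52 - 45) = -20*20 + (0*52 - 45) = -400 + (0 - 45) = -400 - 45 = -445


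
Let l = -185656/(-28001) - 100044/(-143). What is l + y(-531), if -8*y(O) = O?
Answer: 24749246749/32033144 ≈ 772.61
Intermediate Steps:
l = 2827880852/4004143 (l = -185656*(-1/28001) - 100044*(-1/143) = 185656/28001 + 100044/143 = 2827880852/4004143 ≈ 706.24)
y(O) = -O/8
l + y(-531) = 2827880852/4004143 - 1/8*(-531) = 2827880852/4004143 + 531/8 = 24749246749/32033144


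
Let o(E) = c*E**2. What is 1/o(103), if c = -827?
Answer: -1/8773643 ≈ -1.1398e-7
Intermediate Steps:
o(E) = -827*E**2
1/o(103) = 1/(-827*103**2) = 1/(-827*10609) = 1/(-8773643) = -1/8773643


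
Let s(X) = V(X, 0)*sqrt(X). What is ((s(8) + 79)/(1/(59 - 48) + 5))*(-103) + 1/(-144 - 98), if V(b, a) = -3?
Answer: -10830375/6776 + 3399*sqrt(2)/28 ≈ -1426.7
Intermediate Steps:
s(X) = -3*sqrt(X)
((s(8) + 79)/(1/(59 - 48) + 5))*(-103) + 1/(-144 - 98) = ((-6*sqrt(2) + 79)/(1/(59 - 48) + 5))*(-103) + 1/(-144 - 98) = ((-6*sqrt(2) + 79)/(1/11 + 5))*(-103) + 1/(-242) = ((-6*sqrt(2) + 79)/(1/11 + 5))*(-103) - 1/242 = ((79 - 6*sqrt(2))/(56/11))*(-103) - 1/242 = ((79 - 6*sqrt(2))*(11/56))*(-103) - 1/242 = (869/56 - 33*sqrt(2)/28)*(-103) - 1/242 = (-89507/56 + 3399*sqrt(2)/28) - 1/242 = -10830375/6776 + 3399*sqrt(2)/28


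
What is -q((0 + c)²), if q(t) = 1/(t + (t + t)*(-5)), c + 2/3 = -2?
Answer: 1/64 ≈ 0.015625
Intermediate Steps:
c = -8/3 (c = -⅔ - 2 = -8/3 ≈ -2.6667)
q(t) = -1/(9*t) (q(t) = 1/(t + (2*t)*(-5)) = 1/(t - 10*t) = 1/(-9*t) = -1/(9*t))
-q((0 + c)²) = -(-1)/(9*((0 - 8/3)²)) = -(-1)/(9*((-8/3)²)) = -(-1)/(9*64/9) = -(-1)*9/(9*64) = -1*(-1/64) = 1/64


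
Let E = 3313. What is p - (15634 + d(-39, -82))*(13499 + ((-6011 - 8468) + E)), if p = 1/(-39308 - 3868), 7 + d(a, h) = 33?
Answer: -1577425661281/43176 ≈ -3.6535e+7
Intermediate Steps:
d(a, h) = 26 (d(a, h) = -7 + 33 = 26)
p = -1/43176 (p = 1/(-43176) = -1/43176 ≈ -2.3161e-5)
p - (15634 + d(-39, -82))*(13499 + ((-6011 - 8468) + E)) = -1/43176 - (15634 + 26)*(13499 + ((-6011 - 8468) + 3313)) = -1/43176 - 15660*(13499 + (-14479 + 3313)) = -1/43176 - 15660*(13499 - 11166) = -1/43176 - 15660*2333 = -1/43176 - 1*36534780 = -1/43176 - 36534780 = -1577425661281/43176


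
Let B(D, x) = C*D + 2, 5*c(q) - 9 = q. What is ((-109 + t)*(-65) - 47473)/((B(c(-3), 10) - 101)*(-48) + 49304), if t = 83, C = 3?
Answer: -228915/269416 ≈ -0.84967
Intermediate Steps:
c(q) = 9/5 + q/5
B(D, x) = 2 + 3*D (B(D, x) = 3*D + 2 = 2 + 3*D)
((-109 + t)*(-65) - 47473)/((B(c(-3), 10) - 101)*(-48) + 49304) = ((-109 + 83)*(-65) - 47473)/(((2 + 3*(9/5 + (⅕)*(-3))) - 101)*(-48) + 49304) = (-26*(-65) - 47473)/(((2 + 3*(9/5 - ⅗)) - 101)*(-48) + 49304) = (1690 - 47473)/(((2 + 3*(6/5)) - 101)*(-48) + 49304) = -45783/(((2 + 18/5) - 101)*(-48) + 49304) = -45783/((28/5 - 101)*(-48) + 49304) = -45783/(-477/5*(-48) + 49304) = -45783/(22896/5 + 49304) = -45783/269416/5 = -45783*5/269416 = -228915/269416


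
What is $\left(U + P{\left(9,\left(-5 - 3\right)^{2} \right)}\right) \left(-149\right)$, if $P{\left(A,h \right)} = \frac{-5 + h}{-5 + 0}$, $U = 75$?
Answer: $- \frac{47084}{5} \approx -9416.8$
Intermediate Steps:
$P{\left(A,h \right)} = 1 - \frac{h}{5}$ ($P{\left(A,h \right)} = \frac{-5 + h}{-5} = \left(-5 + h\right) \left(- \frac{1}{5}\right) = 1 - \frac{h}{5}$)
$\left(U + P{\left(9,\left(-5 - 3\right)^{2} \right)}\right) \left(-149\right) = \left(75 + \left(1 - \frac{\left(-5 - 3\right)^{2}}{5}\right)\right) \left(-149\right) = \left(75 + \left(1 - \frac{\left(-8\right)^{2}}{5}\right)\right) \left(-149\right) = \left(75 + \left(1 - \frac{64}{5}\right)\right) \left(-149\right) = \left(75 - \frac{59}{5}\right) \left(-149\right) = \frac{316}{5} \left(-149\right) = - \frac{47084}{5}$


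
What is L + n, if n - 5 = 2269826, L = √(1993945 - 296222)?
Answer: 2269831 + √1697723 ≈ 2.2711e+6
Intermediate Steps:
L = √1697723 ≈ 1303.0
n = 2269831 (n = 5 + 2269826 = 2269831)
L + n = √1697723 + 2269831 = 2269831 + √1697723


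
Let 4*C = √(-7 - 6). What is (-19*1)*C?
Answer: -19*I*√13/4 ≈ -17.126*I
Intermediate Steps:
C = I*√13/4 (C = √(-7 - 6)/4 = √(-13)/4 = (I*√13)/4 = I*√13/4 ≈ 0.90139*I)
(-19*1)*C = (-19*1)*(I*√13/4) = -19*I*√13/4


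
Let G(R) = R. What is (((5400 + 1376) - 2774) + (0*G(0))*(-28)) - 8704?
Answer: -4702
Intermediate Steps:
(((5400 + 1376) - 2774) + (0*G(0))*(-28)) - 8704 = (((5400 + 1376) - 2774) + (0*0)*(-28)) - 8704 = ((6776 - 2774) + 0*(-28)) - 8704 = (4002 + 0) - 8704 = 4002 - 8704 = -4702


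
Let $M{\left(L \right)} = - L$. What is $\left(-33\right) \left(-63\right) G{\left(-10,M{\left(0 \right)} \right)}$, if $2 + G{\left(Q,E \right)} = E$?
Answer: $-4158$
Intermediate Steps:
$G{\left(Q,E \right)} = -2 + E$
$\left(-33\right) \left(-63\right) G{\left(-10,M{\left(0 \right)} \right)} = \left(-33\right) \left(-63\right) \left(-2 - 0\right) = 2079 \left(-2 + 0\right) = 2079 \left(-2\right) = -4158$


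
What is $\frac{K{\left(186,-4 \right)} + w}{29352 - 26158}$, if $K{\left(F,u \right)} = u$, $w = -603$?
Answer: $- \frac{607}{3194} \approx -0.19004$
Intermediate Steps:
$\frac{K{\left(186,-4 \right)} + w}{29352 - 26158} = \frac{-4 - 603}{29352 - 26158} = - \frac{607}{3194}$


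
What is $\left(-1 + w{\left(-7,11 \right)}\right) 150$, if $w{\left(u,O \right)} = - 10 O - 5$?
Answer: $-17400$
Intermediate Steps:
$w{\left(u,O \right)} = -5 - 10 O$
$\left(-1 + w{\left(-7,11 \right)}\right) 150 = \left(-1 - 115\right) 150 = \left(-116\right) 150 = -17400$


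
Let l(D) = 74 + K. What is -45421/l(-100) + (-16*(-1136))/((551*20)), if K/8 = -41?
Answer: 126289031/699770 ≈ 180.47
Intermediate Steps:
K = -328 (K = 8*(-41) = -328)
l(D) = -254 (l(D) = 74 - 328 = -254)
-45421/l(-100) + (-16*(-1136))/((551*20)) = -45421/(-254) + (-16*(-1136))/((551*20)) = -45421*(-1/254) + 18176/11020 = 45421/254 + 18176*(1/11020) = 45421/254 + 4544/2755 = 126289031/699770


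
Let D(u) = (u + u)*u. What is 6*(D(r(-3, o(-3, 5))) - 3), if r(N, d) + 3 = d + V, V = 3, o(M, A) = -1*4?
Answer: 174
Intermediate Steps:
o(M, A) = -4
r(N, d) = d (r(N, d) = -3 + (d + 3) = -3 + (3 + d) = d)
D(u) = 2*u**2 (D(u) = (2*u)*u = 2*u**2)
6*(D(r(-3, o(-3, 5))) - 3) = 6*(2*(-4)**2 - 3) = 6*(2*16 - 3) = 6*(32 - 3) = 6*29 = 174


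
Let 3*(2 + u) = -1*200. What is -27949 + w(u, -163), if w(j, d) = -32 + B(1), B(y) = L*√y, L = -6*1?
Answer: -27987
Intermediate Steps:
u = -206/3 (u = -2 + (-1*200)/3 = -2 + (⅓)*(-200) = -2 - 200/3 = -206/3 ≈ -68.667)
L = -6
B(y) = -6*√y
w(j, d) = -38 (w(j, d) = -32 - 6*√1 = -32 - 6*1 = -32 - 6 = -38)
-27949 + w(u, -163) = -27949 - 38 = -27987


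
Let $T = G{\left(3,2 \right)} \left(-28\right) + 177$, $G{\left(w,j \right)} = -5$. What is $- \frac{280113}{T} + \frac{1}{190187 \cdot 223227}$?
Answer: $- \frac{11892161966419420}{13458194883333} \approx -883.64$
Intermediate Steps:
$T = 317$ ($T = \left(-5\right) \left(-28\right) + 177 = 140 + 177 = 317$)
$- \frac{280113}{T} + \frac{1}{190187 \cdot 223227} = - \frac{280113}{317} + \frac{1}{190187 \cdot 223227} = \left(-280113\right) \frac{1}{317} + \frac{1}{190187} \cdot \frac{1}{223227} = - \frac{280113}{317} + \frac{1}{42454873449} = - \frac{11892161966419420}{13458194883333}$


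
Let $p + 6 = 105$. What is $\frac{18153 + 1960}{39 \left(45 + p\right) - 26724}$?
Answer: $- \frac{20113}{21108} \approx -0.95286$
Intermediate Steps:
$p = 99$ ($p = -6 + 105 = 99$)
$\frac{18153 + 1960}{39 \left(45 + p\right) - 26724} = \frac{18153 + 1960}{39 \left(45 + 99\right) - 26724} = \frac{20113}{39 \cdot 144 - 26724} = \frac{20113}{5616 - 26724} = \frac{20113}{-21108} = 20113 \left(- \frac{1}{21108}\right) = - \frac{20113}{21108}$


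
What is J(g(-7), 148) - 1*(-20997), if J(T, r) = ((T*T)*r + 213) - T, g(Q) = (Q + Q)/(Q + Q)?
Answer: 21357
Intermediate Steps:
g(Q) = 1 (g(Q) = (2*Q)/((2*Q)) = (2*Q)*(1/(2*Q)) = 1)
J(T, r) = 213 - T + r*T² (J(T, r) = (T²*r + 213) - T = (r*T² + 213) - T = (213 + r*T²) - T = 213 - T + r*T²)
J(g(-7), 148) - 1*(-20997) = (213 - 1*1 + 148*1²) - 1*(-20997) = (213 - 1 + 148*1) + 20997 = (213 - 1 + 148) + 20997 = 360 + 20997 = 21357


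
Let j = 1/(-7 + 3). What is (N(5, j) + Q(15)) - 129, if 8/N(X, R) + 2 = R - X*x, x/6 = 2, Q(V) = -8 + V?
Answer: -30410/249 ≈ -122.13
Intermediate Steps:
x = 12 (x = 6*2 = 12)
j = -¼ (j = 1/(-4) = -¼ ≈ -0.25000)
N(X, R) = 8/(-2 + R - 12*X) (N(X, R) = 8/(-2 + (R - X*12)) = 8/(-2 + (R - 12*X)) = 8/(-2 + R - 12*X))
(N(5, j) + Q(15)) - 129 = (8/(-2 - ¼ - 12*5) + (-8 + 15)) - 129 = (8/(-2 - ¼ - 60) + 7) - 129 = (8/(-249/4) + 7) - 129 = (8*(-4/249) + 7) - 129 = (-32/249 + 7) - 129 = 1711/249 - 129 = -30410/249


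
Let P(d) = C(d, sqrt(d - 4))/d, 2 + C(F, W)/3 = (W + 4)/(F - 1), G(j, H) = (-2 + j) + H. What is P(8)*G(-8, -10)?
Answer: 60/7 ≈ 8.5714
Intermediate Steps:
G(j, H) = -2 + H + j
C(F, W) = -6 + 3*(4 + W)/(-1 + F) (C(F, W) = -6 + 3*((W + 4)/(F - 1)) = -6 + 3*((4 + W)/(-1 + F)) = -6 + 3*(4 + W)/(-1 + F))
P(d) = 3*(6 + sqrt(-4 + d) - 2*d)/(d*(-1 + d)) (P(d) = (3*(6 + sqrt(d - 4) - 2*d)/(-1 + d))/d = (3*(6 + sqrt(-4 + d) - 2*d)/(-1 + d))/d = 3*(6 + sqrt(-4 + d) - 2*d)/(d*(-1 + d)))
P(8)*G(-8, -10) = (3*(6 + sqrt(-4 + 8) - 2*8)/(8*(-1 + 8)))*(-2 - 10 - 8) = (3*(1/8)*(6 + sqrt(4) - 16)/7)*(-20) = (3*(1/8)*(1/7)*(6 + 2 - 16))*(-20) = (3*(1/8)*(1/7)*(-8))*(-20) = -3/7*(-20) = 60/7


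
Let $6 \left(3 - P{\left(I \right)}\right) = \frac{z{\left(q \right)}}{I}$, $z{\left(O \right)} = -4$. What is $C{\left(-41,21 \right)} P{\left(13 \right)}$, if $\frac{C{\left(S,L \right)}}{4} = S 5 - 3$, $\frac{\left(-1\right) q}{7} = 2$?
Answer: $- \frac{7616}{3} \approx -2538.7$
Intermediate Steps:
$q = -14$ ($q = \left(-7\right) 2 = -14$)
$P{\left(I \right)} = 3 + \frac{2}{3 I}$ ($P{\left(I \right)} = 3 - \frac{\left(-4\right) \frac{1}{I}}{6} = 3 + \frac{2}{3 I}$)
$C{\left(S,L \right)} = -12 + 20 S$ ($C{\left(S,L \right)} = 4 \left(S 5 - 3\right) = 4 \left(5 S - 3\right) = 4 \left(-3 + 5 S\right) = -12 + 20 S$)
$C{\left(-41,21 \right)} P{\left(13 \right)} = \left(-12 + 20 \left(-41\right)\right) \left(3 + \frac{2}{3 \cdot 13}\right) = \left(-12 - 820\right) \left(3 + \frac{2}{3} \cdot \frac{1}{13}\right) = - 832 \left(3 + \frac{2}{39}\right) = \left(-832\right) \frac{119}{39} = - \frac{7616}{3}$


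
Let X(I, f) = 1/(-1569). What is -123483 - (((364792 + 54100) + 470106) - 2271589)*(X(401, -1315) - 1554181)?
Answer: -3371462159328917/1569 ≈ -2.1488e+12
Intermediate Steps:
X(I, f) = -1/1569
-123483 - (((364792 + 54100) + 470106) - 2271589)*(X(401, -1315) - 1554181) = -123483 - (((364792 + 54100) + 470106) - 2271589)*(-1/1569 - 1554181) = -123483 - ((418892 + 470106) - 2271589)*(-2438509990)/1569 = -123483 - (888998 - 2271589)*(-2438509990)/1569 = -123483 - (-1382591)*(-2438509990)/1569 = -123483 - 1*3371461965584090/1569 = -123483 - 3371461965584090/1569 = -3371462159328917/1569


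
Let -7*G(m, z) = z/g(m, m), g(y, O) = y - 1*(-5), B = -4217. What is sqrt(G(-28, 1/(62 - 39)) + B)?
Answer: 5*I*sqrt(4372354)/161 ≈ 64.938*I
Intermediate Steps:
g(y, O) = 5 + y (g(y, O) = y + 5 = 5 + y)
G(m, z) = -z/(7*(5 + m))
sqrt(G(-28, 1/(62 - 39)) + B) = sqrt(-1/((62 - 39)*(35 + 7*(-28))) - 4217) = sqrt(-1/(23*(35 - 196)) - 4217) = sqrt(-1*1/23/(-161) - 4217) = sqrt(-1*1/23*(-1/161) - 4217) = sqrt(1/3703 - 4217) = sqrt(-15615550/3703) = 5*I*sqrt(4372354)/161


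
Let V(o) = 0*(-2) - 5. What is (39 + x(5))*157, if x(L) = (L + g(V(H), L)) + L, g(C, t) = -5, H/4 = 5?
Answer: 6908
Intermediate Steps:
H = 20 (H = 4*5 = 20)
V(o) = -5 (V(o) = 0 - 5 = -5)
x(L) = -5 + 2*L (x(L) = (L - 5) + L = (-5 + L) + L = -5 + 2*L)
(39 + x(5))*157 = (39 + (-5 + 2*5))*157 = (39 + (-5 + 10))*157 = (39 + 5)*157 = 44*157 = 6908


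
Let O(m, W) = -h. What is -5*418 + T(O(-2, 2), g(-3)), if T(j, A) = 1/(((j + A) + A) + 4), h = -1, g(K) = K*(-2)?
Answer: -35529/17 ≈ -2089.9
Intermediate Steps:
g(K) = -2*K
O(m, W) = 1 (O(m, W) = -1*(-1) = 1)
T(j, A) = 1/(4 + j + 2*A) (T(j, A) = 1/(((A + j) + A) + 4) = 1/((j + 2*A) + 4) = 1/(4 + j + 2*A))
-5*418 + T(O(-2, 2), g(-3)) = -5*418 + 1/(4 + 1 + 2*(-2*(-3))) = -2090 + 1/(4 + 1 + 2*6) = -2090 + 1/(4 + 1 + 12) = -2090 + 1/17 = -35529/17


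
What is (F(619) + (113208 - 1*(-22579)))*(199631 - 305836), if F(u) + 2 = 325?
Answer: -14455562550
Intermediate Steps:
F(u) = 323 (F(u) = -2 + 325 = 323)
(F(619) + (113208 - 1*(-22579)))*(199631 - 305836) = (323 + (113208 - 1*(-22579)))*(199631 - 305836) = (323 + (113208 + 22579))*(-106205) = (323 + 135787)*(-106205) = 136110*(-106205) = -14455562550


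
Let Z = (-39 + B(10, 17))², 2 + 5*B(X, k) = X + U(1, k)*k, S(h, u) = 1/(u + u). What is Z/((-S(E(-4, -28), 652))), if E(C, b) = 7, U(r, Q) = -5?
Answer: -96475136/25 ≈ -3.8590e+6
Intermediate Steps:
S(h, u) = 1/(2*u)
B(X, k) = -⅖ - k + X/5 (B(X, k) = -⅖ + (X - 5*k)/5 = -⅖ + (-k + X/5) = -⅖ - k + X/5)
Z = 73984/25 (Z = (-39 + (-⅖ - 1*17 + (⅕)*10))² = (-39 + (-⅖ - 17 + 2))² = (-39 - 77/5)² = (-272/5)² = 73984/25 ≈ 2959.4)
Z/((-S(E(-4, -28), 652))) = 73984/(25*((-1/(2*652)))) = 73984/(25*((-1*1/1304))) = 73984/(25*(-1/1304)) = (73984/25)*(-1304) = -96475136/25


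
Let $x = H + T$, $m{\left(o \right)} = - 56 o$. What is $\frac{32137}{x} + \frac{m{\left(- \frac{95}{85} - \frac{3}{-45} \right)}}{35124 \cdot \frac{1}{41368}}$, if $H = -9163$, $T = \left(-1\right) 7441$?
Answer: $\frac{357884649187}{5311275660} \approx 67.382$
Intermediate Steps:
$T = -7441$
$x = -16604$ ($x = -9163 - 7441 = -16604$)
$\frac{32137}{x} + \frac{m{\left(- \frac{95}{85} - \frac{3}{-45} \right)}}{35124 \cdot \frac{1}{41368}} = \frac{32137}{-16604} + \frac{\left(-56\right) \left(- \frac{95}{85} - \frac{3}{-45}\right)}{35124 \cdot \frac{1}{41368}} = 32137 \left(- \frac{1}{16604}\right) + \frac{\left(-56\right) \left(\left(-95\right) \frac{1}{85} - - \frac{1}{15}\right)}{35124 \cdot \frac{1}{41368}} = - \frac{4591}{2372} + \frac{\left(-56\right) \left(- \frac{19}{17} + \frac{1}{15}\right)}{\frac{8781}{10342}} = - \frac{4591}{2372} + \left(-56\right) \left(- \frac{268}{255}\right) \frac{10342}{8781} = - \frac{4591}{2372} + \frac{15008}{255} \cdot \frac{10342}{8781} = - \frac{4591}{2372} + \frac{155212736}{2239155} = \frac{357884649187}{5311275660}$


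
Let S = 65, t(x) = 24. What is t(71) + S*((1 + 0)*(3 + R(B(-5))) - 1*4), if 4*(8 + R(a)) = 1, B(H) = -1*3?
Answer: -2179/4 ≈ -544.75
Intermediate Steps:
B(H) = -3
R(a) = -31/4 (R(a) = -8 + (1/4)*1 = -8 + 1/4 = -31/4)
t(71) + S*((1 + 0)*(3 + R(B(-5))) - 1*4) = 24 + 65*((1 + 0)*(3 - 31/4) - 1*4) = 24 + 65*(1*(-19/4) - 4) = 24 + 65*(-19/4 - 4) = 24 + 65*(-35/4) = 24 - 2275/4 = -2179/4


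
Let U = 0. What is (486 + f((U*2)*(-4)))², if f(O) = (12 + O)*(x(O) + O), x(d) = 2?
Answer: 260100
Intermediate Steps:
f(O) = (2 + O)*(12 + O) (f(O) = (12 + O)*(2 + O) = (2 + O)*(12 + O))
(486 + f((U*2)*(-4)))² = (486 + (24 + ((0*2)*(-4))² + 14*((0*2)*(-4))))² = (486 + (24 + (0*(-4))² + 14*(0*(-4))))² = (486 + (24 + 0² + 14*0))² = (486 + (24 + 0 + 0))² = (486 + 24)² = 510² = 260100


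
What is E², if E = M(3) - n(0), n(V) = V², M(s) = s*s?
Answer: 81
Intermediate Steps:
M(s) = s²
E = 9 (E = 3² - 1*0² = 9 - 1*0 = 9 + 0 = 9)
E² = 9² = 81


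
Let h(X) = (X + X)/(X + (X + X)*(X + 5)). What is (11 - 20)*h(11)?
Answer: -6/11 ≈ -0.54545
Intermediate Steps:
h(X) = 2*X/(X + 2*X*(5 + X)) (h(X) = (2*X)/(X + (2*X)*(5 + X)) = (2*X)/(X + 2*X*(5 + X)) = 2*X/(X + 2*X*(5 + X)))
(11 - 20)*h(11) = (11 - 20)*(2/(11 + 2*11)) = -18/(11 + 22) = -18/33 = -9*2/33 = -6/11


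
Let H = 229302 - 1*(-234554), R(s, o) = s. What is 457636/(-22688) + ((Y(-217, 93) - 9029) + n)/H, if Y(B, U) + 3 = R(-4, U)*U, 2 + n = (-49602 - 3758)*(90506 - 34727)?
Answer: -529221211613/82218476 ≈ -6436.8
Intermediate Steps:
n = -2976367442 (n = -2 + (-49602 - 3758)*(90506 - 34727) = -2 - 53360*55779 = -2 - 2976367440 = -2976367442)
Y(B, U) = -3 - 4*U
H = 463856 (H = 229302 + 234554 = 463856)
457636/(-22688) + ((Y(-217, 93) - 9029) + n)/H = 457636/(-22688) + (((-3 - 4*93) - 9029) - 2976367442)/463856 = 457636*(-1/22688) + (((-3 - 372) - 9029) - 2976367442)*(1/463856) = -114409/5672 + ((-375 - 9029) - 2976367442)*(1/463856) = -114409/5672 + (-9404 - 2976367442)*(1/463856) = -114409/5672 - 2976376846*1/463856 = -114409/5672 - 1488188423/231928 = -529221211613/82218476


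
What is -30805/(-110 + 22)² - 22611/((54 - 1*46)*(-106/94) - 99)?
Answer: 8073283463/39316288 ≈ 205.34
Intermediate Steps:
-30805/(-110 + 22)² - 22611/((54 - 1*46)*(-106/94) - 99) = -30805/((-88)²) - 22611/((54 - 46)*(-106*1/94) - 99) = -30805/7744 - 22611/(8*(-53/47) - 99) = -30805*1/7744 - 22611/(-424/47 - 99) = -30805/7744 - 22611/(-5077/47) = -30805/7744 - 22611*(-47/5077) = -30805/7744 + 1062717/5077 = 8073283463/39316288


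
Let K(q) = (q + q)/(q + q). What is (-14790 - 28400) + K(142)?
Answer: -43189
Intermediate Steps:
K(q) = 1 (K(q) = (2*q)/((2*q)) = (2*q)*(1/(2*q)) = 1)
(-14790 - 28400) + K(142) = (-14790 - 28400) + 1 = -43190 + 1 = -43189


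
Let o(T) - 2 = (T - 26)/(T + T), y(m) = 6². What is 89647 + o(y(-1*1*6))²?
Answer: 116188441/1296 ≈ 89652.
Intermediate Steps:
y(m) = 36
o(T) = 2 + (-26 + T)/(2*T) (o(T) = 2 + (T - 26)/(T + T) = 2 + (-26 + T)/((2*T)) = 2 + (-26 + T)*(1/(2*T)) = 2 + (-26 + T)/(2*T))
89647 + o(y(-1*1*6))² = 89647 + (5/2 - 13/36)² = 89647 + (77/36)² = 89647 + 5929/1296 = 116188441/1296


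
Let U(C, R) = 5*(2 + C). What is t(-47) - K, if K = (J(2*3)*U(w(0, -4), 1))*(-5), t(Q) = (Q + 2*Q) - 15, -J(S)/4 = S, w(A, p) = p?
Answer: 1044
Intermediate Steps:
J(S) = -4*S
U(C, R) = 10 + 5*C
t(Q) = -15 + 3*Q (t(Q) = 3*Q - 15 = -15 + 3*Q)
K = -1200 (K = ((-8*3)*(10 + 5*(-4)))*(-5) = ((-4*6)*(10 - 20))*(-5) = -24*(-10)*(-5) = 240*(-5) = -1200)
t(-47) - K = (-15 + 3*(-47)) - 1*(-1200) = (-15 - 141) + 1200 = -156 + 1200 = 1044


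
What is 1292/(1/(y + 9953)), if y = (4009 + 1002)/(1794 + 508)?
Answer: 14804263782/1151 ≈ 1.2862e+7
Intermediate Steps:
y = 5011/2302 ≈ 2.1768
1292/(1/(y + 9953)) = 1292/(1/(5011/2302 + 9953)) = 1292/(1/(22916817/2302)) = 1292/(2302/22916817) = 1292*(22916817/2302) = 14804263782/1151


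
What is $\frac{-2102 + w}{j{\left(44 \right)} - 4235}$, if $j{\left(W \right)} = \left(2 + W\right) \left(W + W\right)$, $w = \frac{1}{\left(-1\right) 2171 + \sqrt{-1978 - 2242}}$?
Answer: $\frac{9916105193}{882165207} + \frac{2 i \sqrt{1055}}{882165207} \approx 11.241 + 7.3639 \cdot 10^{-8} i$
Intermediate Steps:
$w = \frac{1}{-2171 + 2 i \sqrt{1055}}$ ($w = \frac{1}{-2171 + \sqrt{-4220}} = \frac{1}{-2171 + 2 i \sqrt{1055}} \approx -0.00046021 - 1.377 \cdot 10^{-5} i$)
$j{\left(W \right)} = 2 W \left(2 + W\right)$ ($j{\left(W \right)} = \left(2 + W\right) 2 W = 2 W \left(2 + W\right)$)
$\frac{-2102 + w}{j{\left(44 \right)} - 4235} = \frac{-2102 - \left(\frac{2171}{4717461} + \frac{2 i \sqrt{1055}}{4717461}\right)}{2 \cdot 44 \left(2 + 44\right) - 4235} = \frac{- \frac{9916105193}{4717461} - \frac{2 i \sqrt{1055}}{4717461}}{2 \cdot 44 \cdot 46 - 4235} = \frac{- \frac{9916105193}{4717461} - \frac{2 i \sqrt{1055}}{4717461}}{4048 - 4235} = \frac{- \frac{9916105193}{4717461} - \frac{2 i \sqrt{1055}}{4717461}}{-187} = \left(- \frac{9916105193}{4717461} - \frac{2 i \sqrt{1055}}{4717461}\right) \left(- \frac{1}{187}\right) = \frac{9916105193}{882165207} + \frac{2 i \sqrt{1055}}{882165207}$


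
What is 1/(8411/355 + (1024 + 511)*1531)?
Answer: 355/834288586 ≈ 4.2551e-7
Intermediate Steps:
1/(8411/355 + (1024 + 511)*1531) = 1/((1/355)*8411 + 1535*1531) = 1/(8411/355 + 2350085) = 1/(834288586/355) = 355/834288586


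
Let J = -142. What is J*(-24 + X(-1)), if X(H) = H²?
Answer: 3266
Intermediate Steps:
J*(-24 + X(-1)) = -142*(-24 + (-1)²) = -142*(-24 + 1) = -142*(-23) = 3266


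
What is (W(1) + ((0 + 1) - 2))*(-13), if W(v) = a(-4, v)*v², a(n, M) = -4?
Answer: 65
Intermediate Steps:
W(v) = -4*v²
(W(1) + ((0 + 1) - 2))*(-13) = (-4*1² + ((0 + 1) - 2))*(-13) = (-4*1 + (1 - 2))*(-13) = (-4 - 1)*(-13) = -5*(-13) = 65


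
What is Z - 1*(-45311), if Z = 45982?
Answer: 91293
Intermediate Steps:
Z - 1*(-45311) = 45982 - 1*(-45311) = 45982 + 45311 = 91293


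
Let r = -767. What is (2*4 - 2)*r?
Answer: -4602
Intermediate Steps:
(2*4 - 2)*r = (2*4 - 2)*(-767) = (8 - 2)*(-767) = 6*(-767) = -4602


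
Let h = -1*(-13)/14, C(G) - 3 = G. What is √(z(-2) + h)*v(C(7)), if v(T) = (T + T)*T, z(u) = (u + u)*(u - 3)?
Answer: 100*√4102/7 ≈ 914.96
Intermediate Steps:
z(u) = 2*u*(-3 + u) (z(u) = (2*u)*(-3 + u) = 2*u*(-3 + u))
C(G) = 3 + G
v(T) = 2*T² (v(T) = (2*T)*T = 2*T²)
h = 13/14 (h = 13*(1/14) = 13/14 ≈ 0.92857)
√(z(-2) + h)*v(C(7)) = √(2*(-2)*(-3 - 2) + 13/14)*(2*(3 + 7)²) = √(2*(-2)*(-5) + 13/14)*(2*10²) = √(20 + 13/14)*(2*100) = √(293/14)*200 = (√4102/14)*200 = 100*√4102/7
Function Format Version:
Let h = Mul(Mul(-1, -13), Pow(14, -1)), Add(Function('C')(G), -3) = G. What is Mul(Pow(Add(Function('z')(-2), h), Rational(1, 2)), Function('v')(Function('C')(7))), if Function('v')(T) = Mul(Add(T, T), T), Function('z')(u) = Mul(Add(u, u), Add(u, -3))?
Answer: Mul(Rational(100, 7), Pow(4102, Rational(1, 2))) ≈ 914.96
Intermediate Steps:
Function('z')(u) = Mul(2, u, Add(-3, u)) (Function('z')(u) = Mul(Mul(2, u), Add(-3, u)) = Mul(2, u, Add(-3, u)))
Function('C')(G) = Add(3, G)
Function('v')(T) = Mul(2, Pow(T, 2)) (Function('v')(T) = Mul(Mul(2, T), T) = Mul(2, Pow(T, 2)))
h = Rational(13, 14) (h = Mul(13, Rational(1, 14)) = Rational(13, 14) ≈ 0.92857)
Mul(Pow(Add(Function('z')(-2), h), Rational(1, 2)), Function('v')(Function('C')(7))) = Mul(Pow(Add(Mul(2, -2, Add(-3, -2)), Rational(13, 14)), Rational(1, 2)), Mul(2, Pow(Add(3, 7), 2))) = Mul(Pow(Add(Mul(2, -2, -5), Rational(13, 14)), Rational(1, 2)), Mul(2, Pow(10, 2))) = Mul(Pow(Add(20, Rational(13, 14)), Rational(1, 2)), Mul(2, 100)) = Mul(Pow(Rational(293, 14), Rational(1, 2)), 200) = Mul(Mul(Rational(1, 14), Pow(4102, Rational(1, 2))), 200) = Mul(Rational(100, 7), Pow(4102, Rational(1, 2)))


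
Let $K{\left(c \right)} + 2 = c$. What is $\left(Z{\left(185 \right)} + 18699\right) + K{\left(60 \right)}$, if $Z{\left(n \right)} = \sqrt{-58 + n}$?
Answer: $18757 + \sqrt{127} \approx 18768.0$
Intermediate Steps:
$K{\left(c \right)} = -2 + c$
$\left(Z{\left(185 \right)} + 18699\right) + K{\left(60 \right)} = \left(\sqrt{-58 + 185} + 18699\right) + \left(-2 + 60\right) = \left(\sqrt{127} + 18699\right) + 58 = \left(18699 + \sqrt{127}\right) + 58 = 18757 + \sqrt{127}$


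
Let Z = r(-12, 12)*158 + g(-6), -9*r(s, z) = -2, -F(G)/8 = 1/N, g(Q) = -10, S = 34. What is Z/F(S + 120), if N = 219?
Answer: -8249/12 ≈ -687.42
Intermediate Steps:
F(G) = -8/219
r(s, z) = 2/9 (r(s, z) = -⅑*(-2) = 2/9)
Z = 226/9 (Z = (2/9)*158 - 10 = 316/9 - 10 = 226/9 ≈ 25.111)
Z/F(S + 120) = 226/(9*(-8/219)) = (226/9)*(-219/8) = -8249/12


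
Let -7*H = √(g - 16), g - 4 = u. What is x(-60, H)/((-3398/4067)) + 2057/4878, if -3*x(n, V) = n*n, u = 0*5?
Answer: 11906790443/8287722 ≈ 1436.7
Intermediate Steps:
u = 0
g = 4 (g = 4 + 0 = 4)
H = -2*I*√3/7 (H = -√(4 - 16)/7 = -2*I*√3/7 ≈ -0.49487*I)
x(n, V) = -n²/3 (x(n, V) = -n*n/3 = -n²/3)
x(-60, H)/((-3398/4067)) + 2057/4878 = (-⅓*(-60)²)/((-3398/4067)) + 2057/4878 = (-⅓*3600)/((-3398*1/4067)) + 2057*(1/4878) = -1200/(-3398/4067) + 2057/4878 = -1200*(-4067/3398) + 2057/4878 = 2440200/1699 + 2057/4878 = 11906790443/8287722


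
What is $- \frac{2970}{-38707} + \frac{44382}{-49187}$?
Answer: $- \frac{1571808684}{1903881209} \approx -0.82558$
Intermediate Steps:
$- \frac{2970}{-38707} + \frac{44382}{-49187} = \left(-2970\right) \left(- \frac{1}{38707}\right) + 44382 \left(- \frac{1}{49187}\right) = \frac{2970}{38707} - \frac{44382}{49187} = - \frac{1571808684}{1903881209}$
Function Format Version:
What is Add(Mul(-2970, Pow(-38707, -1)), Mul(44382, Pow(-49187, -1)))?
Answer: Rational(-1571808684, 1903881209) ≈ -0.82558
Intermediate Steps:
Add(Mul(-2970, Pow(-38707, -1)), Mul(44382, Pow(-49187, -1))) = Add(Mul(-2970, Rational(-1, 38707)), Mul(44382, Rational(-1, 49187))) = Add(Rational(2970, 38707), Rational(-44382, 49187)) = Rational(-1571808684, 1903881209)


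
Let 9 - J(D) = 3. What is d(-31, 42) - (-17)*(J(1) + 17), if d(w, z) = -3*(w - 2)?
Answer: 490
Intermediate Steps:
J(D) = 6 (J(D) = 9 - 1*3 = 9 - 3 = 6)
d(w, z) = 6 - 3*w (d(w, z) = -3*(-2 + w) = 6 - 3*w)
d(-31, 42) - (-17)*(J(1) + 17) = (6 - 3*(-31)) - (-17)*(6 + 17) = (6 + 93) - (-17)*23 = 99 - 1*(-391) = 99 + 391 = 490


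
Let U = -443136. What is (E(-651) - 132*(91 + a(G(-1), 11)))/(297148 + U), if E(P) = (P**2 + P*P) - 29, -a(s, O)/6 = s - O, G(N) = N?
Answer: -826057/145988 ≈ -5.6584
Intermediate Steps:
a(s, O) = -6*s + 6*O (a(s, O) = -6*(s - O) = -6*s + 6*O)
E(P) = -29 + 2*P**2 (E(P) = (P**2 + P**2) - 29 = 2*P**2 - 29 = -29 + 2*P**2)
(E(-651) - 132*(91 + a(G(-1), 11)))/(297148 + U) = ((-29 + 2*(-651)**2) - 132*(91 + (-6*(-1) + 6*11)))/(297148 - 443136) = ((-29 + 2*423801) - 132*(91 + (6 + 66)))/(-145988) = ((-29 + 847602) - 132*(91 + 72))*(-1/145988) = (847573 - 132*163)*(-1/145988) = (847573 - 21516)*(-1/145988) = 826057*(-1/145988) = -826057/145988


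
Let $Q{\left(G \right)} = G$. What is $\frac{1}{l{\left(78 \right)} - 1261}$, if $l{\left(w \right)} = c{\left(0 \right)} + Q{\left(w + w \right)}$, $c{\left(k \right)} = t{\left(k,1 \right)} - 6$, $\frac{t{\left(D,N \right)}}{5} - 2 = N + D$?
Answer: $- \frac{1}{1096} \approx -0.00091241$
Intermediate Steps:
$t{\left(D,N \right)} = 10 + 5 D + 5 N$ ($t{\left(D,N \right)} = 10 + 5 \left(N + D\right) = 10 + 5 \left(D + N\right) = 10 + \left(5 D + 5 N\right) = 10 + 5 D + 5 N$)
$c{\left(k \right)} = 9 + 5 k$ ($c{\left(k \right)} = \left(10 + 5 k + 5 \cdot 1\right) - 6 = \left(10 + 5 k + 5\right) - 6 = \left(15 + 5 k\right) - 6 = 9 + 5 k$)
$l{\left(w \right)} = 9 + 2 w$ ($l{\left(w \right)} = \left(9 + 5 \cdot 0\right) + \left(w + w\right) = \left(9 + 0\right) + 2 w = 9 + 2 w$)
$\frac{1}{l{\left(78 \right)} - 1261} = \frac{1}{\left(9 + 2 \cdot 78\right) - 1261} = \frac{1}{\left(9 + 156\right) - 1261} = \frac{1}{165 - 1261} = \frac{1}{-1096} = - \frac{1}{1096}$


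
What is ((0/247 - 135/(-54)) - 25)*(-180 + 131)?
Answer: 2205/2 ≈ 1102.5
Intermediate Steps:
((0/247 - 135/(-54)) - 25)*(-180 + 131) = ((0*(1/247) - 135*(-1/54)) - 25)*(-49) = ((0 + 5/2) - 25)*(-49) = (5/2 - 25)*(-49) = -45/2*(-49) = 2205/2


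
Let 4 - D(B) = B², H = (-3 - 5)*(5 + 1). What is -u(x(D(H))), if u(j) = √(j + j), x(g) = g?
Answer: -10*I*√46 ≈ -67.823*I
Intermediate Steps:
H = -48 (H = -8*6 = -48)
D(B) = 4 - B²
u(j) = √2*√j (u(j) = √(2*j) = √2*√j)
-u(x(D(H))) = -√2*√(4 - 1*(-48)²) = -√2*√(4 - 1*2304) = -√2*√(4 - 2304) = -√2*√(-2300) = -√2*10*I*√23 = -10*I*√46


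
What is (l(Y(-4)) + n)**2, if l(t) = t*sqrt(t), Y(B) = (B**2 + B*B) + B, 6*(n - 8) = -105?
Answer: 88169/4 - 1064*sqrt(7) ≈ 19227.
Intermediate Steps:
n = -19/2 (n = 8 + (1/6)*(-105) = 8 - 35/2 = -19/2 ≈ -9.5000)
Y(B) = B + 2*B**2 (Y(B) = (B**2 + B**2) + B = 2*B**2 + B = B + 2*B**2)
l(t) = t**(3/2)
(l(Y(-4)) + n)**2 = ((-4*(1 + 2*(-4)))**(3/2) - 19/2)**2 = ((-4*(1 - 8))**(3/2) - 19/2)**2 = ((-4*(-7))**(3/2) - 19/2)**2 = (28**(3/2) - 19/2)**2 = (56*sqrt(7) - 19/2)**2 = (-19/2 + 56*sqrt(7))**2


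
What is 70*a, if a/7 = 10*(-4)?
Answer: -19600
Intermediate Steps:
a = -280 (a = 7*(10*(-4)) = 7*(-40) = -280)
70*a = 70*(-280) = -19600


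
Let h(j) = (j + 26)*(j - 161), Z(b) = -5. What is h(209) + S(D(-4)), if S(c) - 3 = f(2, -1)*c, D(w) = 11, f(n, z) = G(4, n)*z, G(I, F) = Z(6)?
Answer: 11338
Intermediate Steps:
G(I, F) = -5
f(n, z) = -5*z
S(c) = 3 + 5*c (S(c) = 3 + (-5*(-1))*c = 3 + 5*c)
h(j) = (-161 + j)*(26 + j) (h(j) = (26 + j)*(-161 + j) = (-161 + j)*(26 + j))
h(209) + S(D(-4)) = (-4186 + 209² - 135*209) + (3 + 5*11) = (-4186 + 43681 - 28215) + (3 + 55) = 11280 + 58 = 11338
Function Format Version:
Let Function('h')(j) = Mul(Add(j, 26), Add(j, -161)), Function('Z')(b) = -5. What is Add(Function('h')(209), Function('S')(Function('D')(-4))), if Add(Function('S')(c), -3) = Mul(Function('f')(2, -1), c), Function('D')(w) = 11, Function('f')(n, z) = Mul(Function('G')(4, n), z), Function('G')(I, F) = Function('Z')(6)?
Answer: 11338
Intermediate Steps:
Function('G')(I, F) = -5
Function('f')(n, z) = Mul(-5, z)
Function('S')(c) = Add(3, Mul(5, c)) (Function('S')(c) = Add(3, Mul(Mul(-5, -1), c)) = Add(3, Mul(5, c)))
Function('h')(j) = Mul(Add(-161, j), Add(26, j)) (Function('h')(j) = Mul(Add(26, j), Add(-161, j)) = Mul(Add(-161, j), Add(26, j)))
Add(Function('h')(209), Function('S')(Function('D')(-4))) = Add(Add(-4186, Pow(209, 2), Mul(-135, 209)), Add(3, Mul(5, 11))) = Add(Add(-4186, 43681, -28215), Add(3, 55)) = Add(11280, 58) = 11338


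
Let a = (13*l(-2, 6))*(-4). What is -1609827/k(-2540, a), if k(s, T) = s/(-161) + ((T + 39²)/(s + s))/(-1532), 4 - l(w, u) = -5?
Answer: -2017100609956320/19767871933 ≈ -1.0204e+5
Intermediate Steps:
l(w, u) = 9 (l(w, u) = 4 - 1*(-5) = 4 + 5 = 9)
a = -468 (a = (13*9)*(-4) = 117*(-4) = -468)
k(s, T) = -s/161 - (1521 + T)/(3064*s) (k(s, T) = s*(-1/161) + ((T + 1521)/((2*s)))*(-1/1532) = -s/161 + ((1521 + T)*(1/(2*s)))*(-1/1532) = -s/161 + ((1521 + T)/(2*s))*(-1/1532) = -s/161 - (1521 + T)/(3064*s))
-1609827/k(-2540, a) = -1609827*(-1252992160/(-244881 - 3064*(-2540)² - 161*(-468))) = -1609827*(-1252992160/(-244881 - 3064*6451600 + 75348)) = -1609827*(-1252992160/(-244881 - 19767702400 + 75348)) = -1609827/((1/493304)*(-1/2540)*(-19767871933)) = -1609827/19767871933/1252992160 = -1609827*1252992160/19767871933 = -2017100609956320/19767871933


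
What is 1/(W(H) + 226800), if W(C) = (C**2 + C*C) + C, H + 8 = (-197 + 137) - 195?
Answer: 1/364875 ≈ 2.7407e-6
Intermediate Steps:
H = -263 (H = -8 + ((-197 + 137) - 195) = -8 + (-60 - 195) = -8 - 255 = -263)
W(C) = C + 2*C**2 (W(C) = (C**2 + C**2) + C = 2*C**2 + C = C + 2*C**2)
1/(W(H) + 226800) = 1/(-263*(1 + 2*(-263)) + 226800) = 1/(-263*(1 - 526) + 226800) = 1/(-263*(-525) + 226800) = 1/(138075 + 226800) = 1/364875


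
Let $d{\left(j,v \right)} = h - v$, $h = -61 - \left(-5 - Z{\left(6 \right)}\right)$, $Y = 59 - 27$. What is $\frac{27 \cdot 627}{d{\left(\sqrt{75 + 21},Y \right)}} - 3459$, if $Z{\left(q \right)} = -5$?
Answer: $- \frac{112872}{31} \approx -3641.0$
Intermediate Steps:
$Y = 32$ ($Y = 59 - 27 = 32$)
$h = -61$ ($h = -61 + \left(\left(-5 + 31\right) - 26\right) = -61 + \left(26 - 26\right) = -61 + 0 = -61$)
$d{\left(j,v \right)} = -61 - v$
$\frac{27 \cdot 627}{d{\left(\sqrt{75 + 21},Y \right)}} - 3459 = \frac{27 \cdot 627}{-61 - 32} - 3459 = \frac{16929}{-61 - 32} - 3459 = \frac{16929}{-93} - 3459 = 16929 \left(- \frac{1}{93}\right) - 3459 = - \frac{5643}{31} - 3459 = - \frac{112872}{31}$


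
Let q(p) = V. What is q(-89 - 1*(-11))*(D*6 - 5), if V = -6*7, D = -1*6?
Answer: 1722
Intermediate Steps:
D = -6
V = -42
q(p) = -42
q(-89 - 1*(-11))*(D*6 - 5) = -42*(-6*6 - 5) = -42*(-36 - 5) = -42*(-41) = 1722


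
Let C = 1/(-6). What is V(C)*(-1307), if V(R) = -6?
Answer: 7842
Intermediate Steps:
C = -1/6 (C = 1*(-1/6) = -1/6 ≈ -0.16667)
V(C)*(-1307) = -6*(-1307) = 7842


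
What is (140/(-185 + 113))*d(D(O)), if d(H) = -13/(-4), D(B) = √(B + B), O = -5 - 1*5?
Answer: -455/72 ≈ -6.3194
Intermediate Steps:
O = -10 (O = -5 - 5 = -10)
D(B) = √2*√B (D(B) = √(2*B) = √2*√B)
d(H) = 13/4 (d(H) = -13*(-¼) = 13/4)
(140/(-185 + 113))*d(D(O)) = (140/(-185 + 113))*(13/4) = (140/(-72))*(13/4) = -1/72*140*(13/4) = -35/18*13/4 = -455/72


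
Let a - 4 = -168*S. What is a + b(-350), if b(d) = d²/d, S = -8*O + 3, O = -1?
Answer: -2194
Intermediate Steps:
S = 11 (S = -8*(-1) + 3 = 8 + 3 = 11)
b(d) = d
a = -1844 (a = 4 - 168*11 = 4 - 1848 = -1844)
a + b(-350) = -1844 - 350 = -2194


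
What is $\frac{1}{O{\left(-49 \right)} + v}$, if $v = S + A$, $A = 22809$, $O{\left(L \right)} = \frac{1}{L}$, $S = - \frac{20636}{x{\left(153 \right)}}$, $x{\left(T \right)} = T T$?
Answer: $\frac{1147041}{26161823596} \approx 4.3844 \cdot 10^{-5}$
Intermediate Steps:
$x{\left(T \right)} = T^{2}$
$S = - \frac{20636}{23409}$ ($S = - \frac{20636}{153^{2}} = - \frac{20636}{23409} \approx -0.88154$)
$v = \frac{533915245}{23409}$ ($v = - \frac{20636}{23409} + 22809 = \frac{533915245}{23409} \approx 22808.0$)
$\frac{1}{O{\left(-49 \right)} + v} = \frac{1}{\frac{1}{-49} + \frac{533915245}{23409}} = \frac{1}{- \frac{1}{49} + \frac{533915245}{23409}} = \frac{1}{\frac{26161823596}{1147041}} = \frac{1147041}{26161823596}$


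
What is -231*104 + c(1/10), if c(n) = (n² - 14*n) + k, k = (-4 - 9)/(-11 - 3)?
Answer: -16817123/700 ≈ -24024.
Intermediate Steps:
k = 13/14 (k = -13/(-14) = -13*(-1/14) = 13/14 ≈ 0.92857)
c(n) = 13/14 + n² - 14*n (c(n) = (n² - 14*n) + 13/14 = 13/14 + n² - 14*n)
-231*104 + c(1/10) = -231*104 + (13/14 + (1/10)² - 14/10) = -24024 + (13/14 + (⅒)² - 14*⅒) = -24024 + (13/14 + 1/100 - 7/5) = -24024 - 323/700 = -16817123/700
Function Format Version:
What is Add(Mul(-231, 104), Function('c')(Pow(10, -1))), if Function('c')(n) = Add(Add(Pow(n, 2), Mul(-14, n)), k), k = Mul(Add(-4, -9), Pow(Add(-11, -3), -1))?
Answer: Rational(-16817123, 700) ≈ -24024.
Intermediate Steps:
k = Rational(13, 14) (k = Mul(-13, Pow(-14, -1)) = Mul(-13, Rational(-1, 14)) = Rational(13, 14) ≈ 0.92857)
Function('c')(n) = Add(Rational(13, 14), Pow(n, 2), Mul(-14, n)) (Function('c')(n) = Add(Add(Pow(n, 2), Mul(-14, n)), Rational(13, 14)) = Add(Rational(13, 14), Pow(n, 2), Mul(-14, n)))
Add(Mul(-231, 104), Function('c')(Pow(10, -1))) = Add(Mul(-231, 104), Add(Rational(13, 14), Pow(Pow(10, -1), 2), Mul(-14, Pow(10, -1)))) = Add(-24024, Add(Rational(13, 14), Pow(Rational(1, 10), 2), Mul(-14, Rational(1, 10)))) = Add(-24024, Add(Rational(13, 14), Rational(1, 100), Rational(-7, 5))) = Add(-24024, Rational(-323, 700)) = Rational(-16817123, 700)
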